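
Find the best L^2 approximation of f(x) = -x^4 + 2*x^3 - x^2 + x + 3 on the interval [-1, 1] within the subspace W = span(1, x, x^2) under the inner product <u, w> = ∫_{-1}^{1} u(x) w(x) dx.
g(x) = -13*x^2/7 + 11*x/5 + 108/35

The best approximation g ∈ W is the orthogonal projection of f onto W. Writing g = a_0 + a_1 x + a_2 x^2, the coefficients solve the normal equations G · a = b where
  G_{ij} = <φ_i, φ_j> and b_i = <f, φ_i>, with φ_0 = 1, φ_1 = x, φ_2 = x^2.
G =
  [2, 0, 2/3]
  [0, 2/3, 0]
  [2/3, 0, 2/5],
b = (74/15, 22/15, 46/35).
Solving gives a_0 = 108/35, a_1 = 11/5, a_2 = -13/7, so
  g(x) = -13*x^2/7 + 11*x/5 + 108/35.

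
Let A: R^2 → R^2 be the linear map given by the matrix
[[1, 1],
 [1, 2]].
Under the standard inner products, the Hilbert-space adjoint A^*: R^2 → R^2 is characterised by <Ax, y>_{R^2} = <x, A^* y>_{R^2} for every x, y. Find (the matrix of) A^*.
A^* = A^T =
[[1, 1],
 [1, 2]]

For real matrices with standard dot products, the defining identity <Ax, y> = <x, A^* y> gives (Ax)^T y = x^T (A^*) y, i.e. x^T A^T y = x^T (A^*) y. Since this holds for all x, y, we must have A^* = A^T. Therefore
A^* =
[[1, 1],
 [1, 2]].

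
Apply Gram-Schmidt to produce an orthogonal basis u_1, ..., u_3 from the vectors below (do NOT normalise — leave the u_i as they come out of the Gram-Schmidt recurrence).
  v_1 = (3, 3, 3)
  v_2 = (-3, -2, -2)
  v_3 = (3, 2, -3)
Orthogonal basis:
  u_1 = (3, 3, 3)
  u_2 = (-2/3, 1/3, 1/3)
  u_3 = (0, 5/2, -5/2)

Apply the Gram-Schmidt recurrence
  u_1 = v_1
  u_i = v_i − Σ_{j<i} ((v_i · u_j) / (u_j · u_j)) · u_j.

Step by step this gives:
  u_1 = (3, 3, 3)
  u_2 = (-2/3, 1/3, 1/3)
  u_3 = (0, 5/2, -5/2)

Orthogonality check:
  u_2 · u_1 = 0 (should be 0)
  u_3 · u_1 = 0 (should be 0)
  u_3 · u_2 = 0 (should be 0)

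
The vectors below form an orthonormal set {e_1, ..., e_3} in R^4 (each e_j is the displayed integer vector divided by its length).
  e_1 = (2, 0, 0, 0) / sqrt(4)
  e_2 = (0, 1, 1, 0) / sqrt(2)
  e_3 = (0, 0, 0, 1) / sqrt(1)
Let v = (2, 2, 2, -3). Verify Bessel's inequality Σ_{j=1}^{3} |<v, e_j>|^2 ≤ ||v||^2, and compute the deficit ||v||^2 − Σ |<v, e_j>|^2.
Σ |<v, e_j>|^2 = 21; ||v||^2 = 21; deficit = 0

Write each e_j = u_j / sqrt(<u_j, u_j>) where u_j is the displayed integer vector. Then <v, e_j> = <v, u_j> / sqrt(<u_j, u_j>), so |<v, e_j>|^2 = <v, u_j>^2 / <u_j, u_j>.
Coefficients: <v, e_1> = 4/sqrt(4), <v, e_2> = 4/sqrt(2), <v, e_3> = -3/sqrt(1).
Square and sum: Σ |<v, e_j>|^2 = 21.
Compute ||v||^2 = v·v = 21.
Deficit = 21 − 21 = 0 ≥ 0, confirming Bessel's inequality. (The deficit equals ||v − Σ <v,e_j> e_j||^2, the squared distance from v to span{e_j}.)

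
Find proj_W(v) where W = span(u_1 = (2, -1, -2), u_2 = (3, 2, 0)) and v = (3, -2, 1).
proj_W(v) = (179/101, -16/101, -116/101)

Set up U = [u_1 | ... | u_2] ∈ R^(3×2). The projector onto W = col(U) is P = U (U^T U)^(-1) U^T.
Compute U^T U =
  [9, 4]
  [4, 13],
and U^T v = (6, 5).
Solve U^T U · c = U^T v for the coefficients: c = (58/101, 21/101). The projection is proj_W(v) = U c.
Check: (v - proj_W(v)) · u_1 = 0  (should be 0).
Check: (v - proj_W(v)) · u_2 = 0  (should be 0).
Result: proj_W(v) = (179/101, -16/101, -116/101).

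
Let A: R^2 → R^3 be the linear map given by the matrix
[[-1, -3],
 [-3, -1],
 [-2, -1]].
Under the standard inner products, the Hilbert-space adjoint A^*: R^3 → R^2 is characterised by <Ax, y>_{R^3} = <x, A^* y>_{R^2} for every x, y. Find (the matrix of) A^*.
A^* = A^T =
[[-1, -3, -2],
 [-3, -1, -1]]

For real matrices with standard dot products, the defining identity <Ax, y> = <x, A^* y> gives (Ax)^T y = x^T (A^*) y, i.e. x^T A^T y = x^T (A^*) y. Since this holds for all x, y, we must have A^* = A^T. Therefore
A^* =
[[-1, -3, -2],
 [-3, -1, -1]].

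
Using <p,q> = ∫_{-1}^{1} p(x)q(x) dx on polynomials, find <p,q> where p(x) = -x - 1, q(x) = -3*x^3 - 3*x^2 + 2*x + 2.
<p,q> = -32/15

Expand the product: p(x)·q(x) = 3*x^4 + 6*x^3 + x^2 - 4*x - 2.
∫_{-1}^{1} of each monomial x^k gives [2/(k+1) if k even, 0 if k odd]. Integrating term-by-term (or equivalently evaluating the antiderivative F(x) = 3*x^5/5 + 3*x^4/2 + x^3/3 - 2*x^2 - 2*x at the endpoints):
  F(1) − F(−1) = -47/30 − (17/30) = -32/15.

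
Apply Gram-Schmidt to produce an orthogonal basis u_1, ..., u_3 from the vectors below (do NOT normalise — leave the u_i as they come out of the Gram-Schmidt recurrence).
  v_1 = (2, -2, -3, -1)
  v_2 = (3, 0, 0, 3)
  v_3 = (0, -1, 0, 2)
Orthogonal basis:
  u_1 = (2, -2, -3, -1)
  u_2 = (8/3, 1/3, 1/2, 19/6)
  u_3 = (-32/35, -39/35, -6/35, 32/35)

Apply the Gram-Schmidt recurrence
  u_1 = v_1
  u_i = v_i − Σ_{j<i} ((v_i · u_j) / (u_j · u_j)) · u_j.

Step by step this gives:
  u_1 = (2, -2, -3, -1)
  u_2 = (8/3, 1/3, 1/2, 19/6)
  u_3 = (-32/35, -39/35, -6/35, 32/35)

Orthogonality check:
  u_2 · u_1 = 0 (should be 0)
  u_3 · u_1 = 0 (should be 0)
  u_3 · u_2 = 0 (should be 0)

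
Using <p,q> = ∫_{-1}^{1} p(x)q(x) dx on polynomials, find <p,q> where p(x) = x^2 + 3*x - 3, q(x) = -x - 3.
<p,q> = 14

Expand the product: p(x)·q(x) = -x^3 - 6*x^2 - 6*x + 9.
∫_{-1}^{1} of each monomial x^k gives [2/(k+1) if k even, 0 if k odd]. Integrating term-by-term (or equivalently evaluating the antiderivative F(x) = -x^4/4 - 2*x^3 - 3*x^2 + 9*x at the endpoints):
  F(1) − F(−1) = 15/4 − (-41/4) = 14.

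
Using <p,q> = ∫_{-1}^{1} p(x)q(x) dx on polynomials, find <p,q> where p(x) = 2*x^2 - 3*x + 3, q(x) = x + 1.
<p,q> = 16/3

Expand the product: p(x)·q(x) = 2*x^3 - x^2 + 3.
∫_{-1}^{1} of each monomial x^k gives [2/(k+1) if k even, 0 if k odd]. Integrating term-by-term (or equivalently evaluating the antiderivative F(x) = x^4/2 - x^3/3 + 3*x at the endpoints):
  F(1) − F(−1) = 19/6 − (-13/6) = 16/3.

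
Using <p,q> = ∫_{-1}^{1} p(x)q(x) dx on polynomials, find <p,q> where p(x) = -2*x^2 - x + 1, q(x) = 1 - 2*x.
<p,q> = 2

Expand the product: p(x)·q(x) = 4*x^3 - 3*x + 1.
∫_{-1}^{1} of each monomial x^k gives [2/(k+1) if k even, 0 if k odd]. Integrating term-by-term (or equivalently evaluating the antiderivative F(x) = x^4 - 3*x^2/2 + x at the endpoints):
  F(1) − F(−1) = 1/2 − (-3/2) = 2.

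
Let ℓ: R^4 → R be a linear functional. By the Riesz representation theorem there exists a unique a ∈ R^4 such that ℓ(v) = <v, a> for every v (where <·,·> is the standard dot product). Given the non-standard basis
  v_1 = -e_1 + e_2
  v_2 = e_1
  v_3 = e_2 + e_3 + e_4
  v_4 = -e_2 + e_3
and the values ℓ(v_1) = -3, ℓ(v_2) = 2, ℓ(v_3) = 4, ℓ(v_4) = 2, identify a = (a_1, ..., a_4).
a = (2, -1, 1, 4)

Write a = (a_1, ..., a_4) in the standard basis. For each basis vector v_i, ℓ(v_i) = <v_i, a> is a linear equation in the a_j's. Collect the n equations into a matrix system V a = ℓ, where row i of V is v_i (expressed in the standard basis). Since V is invertible (lower-triangular with 1s on the diagonal, up to permutation), solve by back-substitution:
  V =
[[-1, 1, 0, 0],
 [1, 0, 0, 0],
 [0, 1, 1, 1],
 [0, -1, 1, 0]]
  V a = (-3, 2, 4, 2)
Solving gives a = (2, -1, 1, 4).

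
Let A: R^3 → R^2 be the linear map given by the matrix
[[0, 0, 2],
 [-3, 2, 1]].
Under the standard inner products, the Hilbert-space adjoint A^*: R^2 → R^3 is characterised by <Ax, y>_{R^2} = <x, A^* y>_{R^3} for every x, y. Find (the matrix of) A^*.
A^* = A^T =
[[0, -3],
 [0, 2],
 [2, 1]]

For real matrices with standard dot products, the defining identity <Ax, y> = <x, A^* y> gives (Ax)^T y = x^T (A^*) y, i.e. x^T A^T y = x^T (A^*) y. Since this holds for all x, y, we must have A^* = A^T. Therefore
A^* =
[[0, -3],
 [0, 2],
 [2, 1]].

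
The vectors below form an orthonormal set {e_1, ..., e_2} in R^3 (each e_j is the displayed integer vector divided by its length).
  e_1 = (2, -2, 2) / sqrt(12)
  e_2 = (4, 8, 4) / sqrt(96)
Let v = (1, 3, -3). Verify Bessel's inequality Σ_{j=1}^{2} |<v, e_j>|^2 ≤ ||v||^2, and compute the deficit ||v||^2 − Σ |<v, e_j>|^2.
Σ |<v, e_j>|^2 = 11; ||v||^2 = 19; deficit = 8

Write each e_j = u_j / sqrt(<u_j, u_j>) where u_j is the displayed integer vector. Then <v, e_j> = <v, u_j> / sqrt(<u_j, u_j>), so |<v, e_j>|^2 = <v, u_j>^2 / <u_j, u_j>.
Coefficients: <v, e_1> = -10/sqrt(12), <v, e_2> = 16/sqrt(96).
Square and sum: Σ |<v, e_j>|^2 = 11.
Compute ||v||^2 = v·v = 19.
Deficit = 19 − 11 = 8 ≥ 0, confirming Bessel's inequality. (The deficit equals ||v − Σ <v,e_j> e_j||^2, the squared distance from v to span{e_j}.)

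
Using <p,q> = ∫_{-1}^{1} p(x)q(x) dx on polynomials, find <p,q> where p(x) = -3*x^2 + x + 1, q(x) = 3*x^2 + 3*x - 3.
<p,q> = 2/5

Expand the product: p(x)·q(x) = -9*x^4 - 6*x^3 + 15*x^2 - 3.
∫_{-1}^{1} of each monomial x^k gives [2/(k+1) if k even, 0 if k odd]. Integrating term-by-term (or equivalently evaluating the antiderivative F(x) = -9*x^5/5 - 3*x^4/2 + 5*x^3 - 3*x at the endpoints):
  F(1) − F(−1) = -13/10 − (-17/10) = 2/5.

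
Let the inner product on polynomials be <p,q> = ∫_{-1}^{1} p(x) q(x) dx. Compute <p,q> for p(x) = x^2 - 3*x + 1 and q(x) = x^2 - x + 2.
<p,q> = 42/5

Expand the product: p(x)·q(x) = x^4 - 4*x^3 + 6*x^2 - 7*x + 2.
∫_{-1}^{1} of each monomial x^k gives [2/(k+1) if k even, 0 if k odd]. Integrating term-by-term (or equivalently evaluating the antiderivative F(x) = x^5/5 - x^4 + 2*x^3 - 7*x^2/2 + 2*x at the endpoints):
  F(1) − F(−1) = -3/10 − (-87/10) = 42/5.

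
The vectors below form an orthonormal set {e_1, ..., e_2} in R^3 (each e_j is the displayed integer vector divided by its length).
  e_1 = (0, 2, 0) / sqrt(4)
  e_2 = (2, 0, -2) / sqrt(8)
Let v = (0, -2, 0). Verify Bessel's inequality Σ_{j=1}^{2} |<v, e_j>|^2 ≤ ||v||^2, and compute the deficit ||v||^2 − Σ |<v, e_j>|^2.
Σ |<v, e_j>|^2 = 4; ||v||^2 = 4; deficit = 0

Write each e_j = u_j / sqrt(<u_j, u_j>) where u_j is the displayed integer vector. Then <v, e_j> = <v, u_j> / sqrt(<u_j, u_j>), so |<v, e_j>|^2 = <v, u_j>^2 / <u_j, u_j>.
Coefficients: <v, e_1> = -4/sqrt(4), <v, e_2> = 0/sqrt(8).
Square and sum: Σ |<v, e_j>|^2 = 4.
Compute ||v||^2 = v·v = 4.
Deficit = 4 − 4 = 0 ≥ 0, confirming Bessel's inequality. (The deficit equals ||v − Σ <v,e_j> e_j||^2, the squared distance from v to span{e_j}.)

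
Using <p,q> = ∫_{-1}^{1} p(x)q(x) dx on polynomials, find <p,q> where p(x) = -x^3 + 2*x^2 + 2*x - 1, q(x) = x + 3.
<p,q> = -16/15

Expand the product: p(x)·q(x) = -x^4 - x^3 + 8*x^2 + 5*x - 3.
∫_{-1}^{1} of each monomial x^k gives [2/(k+1) if k even, 0 if k odd]. Integrating term-by-term (or equivalently evaluating the antiderivative F(x) = -x^5/5 - x^4/4 + 8*x^3/3 + 5*x^2/2 - 3*x at the endpoints):
  F(1) − F(−1) = 103/60 − (167/60) = -16/15.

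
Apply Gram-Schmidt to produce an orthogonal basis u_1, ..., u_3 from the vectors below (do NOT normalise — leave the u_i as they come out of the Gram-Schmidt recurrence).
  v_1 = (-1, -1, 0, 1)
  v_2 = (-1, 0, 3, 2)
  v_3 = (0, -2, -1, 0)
Orthogonal basis:
  u_1 = (-1, -1, 0, 1)
  u_2 = (0, 1, 3, 1)
  u_3 = (2/3, -29/33, 4/11, -7/33)

Apply the Gram-Schmidt recurrence
  u_1 = v_1
  u_i = v_i − Σ_{j<i} ((v_i · u_j) / (u_j · u_j)) · u_j.

Step by step this gives:
  u_1 = (-1, -1, 0, 1)
  u_2 = (0, 1, 3, 1)
  u_3 = (2/3, -29/33, 4/11, -7/33)

Orthogonality check:
  u_2 · u_1 = 0 (should be 0)
  u_3 · u_1 = 0 (should be 0)
  u_3 · u_2 = 0 (should be 0)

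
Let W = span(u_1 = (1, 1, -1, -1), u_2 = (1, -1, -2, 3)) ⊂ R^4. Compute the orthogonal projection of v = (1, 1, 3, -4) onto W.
proj_W(v) = (-42/59, 96/59, 111/59, -234/59)

Set up U = [u_1 | ... | u_2] ∈ R^(4×2). The projector onto W = col(U) is P = U (U^T U)^(-1) U^T.
Compute U^T U =
  [4, -1]
  [-1, 15],
and U^T v = (3, -18).
Solve U^T U · c = U^T v for the coefficients: c = (27/59, -69/59). The projection is proj_W(v) = U c.
Check: (v - proj_W(v)) · u_1 = 0  (should be 0).
Check: (v - proj_W(v)) · u_2 = 0  (should be 0).
Result: proj_W(v) = (-42/59, 96/59, 111/59, -234/59).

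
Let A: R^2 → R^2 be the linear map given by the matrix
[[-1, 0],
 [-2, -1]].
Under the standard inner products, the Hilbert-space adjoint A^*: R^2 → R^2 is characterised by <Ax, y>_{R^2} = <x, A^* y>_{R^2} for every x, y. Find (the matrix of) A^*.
A^* = A^T =
[[-1, -2],
 [0, -1]]

For real matrices with standard dot products, the defining identity <Ax, y> = <x, A^* y> gives (Ax)^T y = x^T (A^*) y, i.e. x^T A^T y = x^T (A^*) y. Since this holds for all x, y, we must have A^* = A^T. Therefore
A^* =
[[-1, -2],
 [0, -1]].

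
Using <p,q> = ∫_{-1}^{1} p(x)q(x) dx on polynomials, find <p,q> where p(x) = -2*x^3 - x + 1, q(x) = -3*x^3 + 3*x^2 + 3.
<p,q> = 382/35

Expand the product: p(x)·q(x) = 6*x^6 - 6*x^5 + 3*x^4 - 12*x^3 + 3*x^2 - 3*x + 3.
∫_{-1}^{1} of each monomial x^k gives [2/(k+1) if k even, 0 if k odd]. Integrating term-by-term (or equivalently evaluating the antiderivative F(x) = 6*x^7/7 - x^6 + 3*x^5/5 - 3*x^4 + x^3 - 3*x^2/2 + 3*x at the endpoints):
  F(1) − F(−1) = -3/70 − (-767/70) = 382/35.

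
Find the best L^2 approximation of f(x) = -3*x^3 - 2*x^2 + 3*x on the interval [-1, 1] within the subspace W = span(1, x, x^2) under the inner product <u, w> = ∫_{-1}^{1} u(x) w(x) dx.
g(x) = -2*x^2 + 6*x/5

The best approximation g ∈ W is the orthogonal projection of f onto W. Writing g = a_0 + a_1 x + a_2 x^2, the coefficients solve the normal equations G · a = b where
  G_{ij} = <φ_i, φ_j> and b_i = <f, φ_i>, with φ_0 = 1, φ_1 = x, φ_2 = x^2.
G =
  [2, 0, 2/3]
  [0, 2/3, 0]
  [2/3, 0, 2/5],
b = (-4/3, 4/5, -4/5).
Solving gives a_0 = 0, a_1 = 6/5, a_2 = -2, so
  g(x) = -2*x^2 + 6*x/5.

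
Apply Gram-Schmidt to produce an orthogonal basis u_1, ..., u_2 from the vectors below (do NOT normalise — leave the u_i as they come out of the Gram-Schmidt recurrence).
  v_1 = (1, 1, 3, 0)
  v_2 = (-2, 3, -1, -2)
Orthogonal basis:
  u_1 = (1, 1, 3, 0)
  u_2 = (-20/11, 35/11, -5/11, -2)

Apply the Gram-Schmidt recurrence
  u_1 = v_1
  u_i = v_i − Σ_{j<i} ((v_i · u_j) / (u_j · u_j)) · u_j.

Step by step this gives:
  u_1 = (1, 1, 3, 0)
  u_2 = (-20/11, 35/11, -5/11, -2)

Orthogonality check:
  u_2 · u_1 = 0 (should be 0)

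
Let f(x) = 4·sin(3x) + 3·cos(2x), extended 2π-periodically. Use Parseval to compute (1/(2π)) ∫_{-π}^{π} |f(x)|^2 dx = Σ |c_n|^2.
Σ |c_n|^2 = 25/2

Expand |f|^2 and use orthogonality of {sin(nx), cos(mx)} on [-π, π]:
  ∫_{-π}^{π} sin(nx)^2 dx = π, ∫ cos(mx)^2 dx = π, and cross terms integrate to 0.
So ∫_{-π}^{π} f(x)^2 dx = 4^2 · π + 3^2 · π = (16 + 9)π.
Divide by 2π: (16 + 9)/2 = 25/2.
By Parseval, this equals Σ |c_n|^2.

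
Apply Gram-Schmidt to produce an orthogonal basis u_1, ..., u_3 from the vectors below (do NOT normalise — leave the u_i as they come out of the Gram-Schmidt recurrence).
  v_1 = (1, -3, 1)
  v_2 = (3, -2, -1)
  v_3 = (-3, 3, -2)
Orthogonal basis:
  u_1 = (1, -3, 1)
  u_2 = (25/11, 2/11, -19/11)
  u_3 = (-17/18, -34/45, -119/90)

Apply the Gram-Schmidt recurrence
  u_1 = v_1
  u_i = v_i − Σ_{j<i} ((v_i · u_j) / (u_j · u_j)) · u_j.

Step by step this gives:
  u_1 = (1, -3, 1)
  u_2 = (25/11, 2/11, -19/11)
  u_3 = (-17/18, -34/45, -119/90)

Orthogonality check:
  u_2 · u_1 = 0 (should be 0)
  u_3 · u_1 = 0 (should be 0)
  u_3 · u_2 = 0 (should be 0)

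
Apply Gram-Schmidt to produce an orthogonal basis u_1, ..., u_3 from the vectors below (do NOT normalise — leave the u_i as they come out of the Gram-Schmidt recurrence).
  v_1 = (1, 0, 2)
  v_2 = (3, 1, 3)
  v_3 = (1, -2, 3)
Orthogonal basis:
  u_1 = (1, 0, 2)
  u_2 = (6/5, 1, -3/5)
  u_3 = (5/7, -15/14, -5/14)

Apply the Gram-Schmidt recurrence
  u_1 = v_1
  u_i = v_i − Σ_{j<i} ((v_i · u_j) / (u_j · u_j)) · u_j.

Step by step this gives:
  u_1 = (1, 0, 2)
  u_2 = (6/5, 1, -3/5)
  u_3 = (5/7, -15/14, -5/14)

Orthogonality check:
  u_2 · u_1 = 0 (should be 0)
  u_3 · u_1 = 0 (should be 0)
  u_3 · u_2 = 0 (should be 0)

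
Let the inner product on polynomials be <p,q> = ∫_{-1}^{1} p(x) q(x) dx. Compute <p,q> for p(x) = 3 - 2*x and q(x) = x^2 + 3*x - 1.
<p,q> = -8

Expand the product: p(x)·q(x) = -2*x^3 - 3*x^2 + 11*x - 3.
∫_{-1}^{1} of each monomial x^k gives [2/(k+1) if k even, 0 if k odd]. Integrating term-by-term (or equivalently evaluating the antiderivative F(x) = -x^4/2 - x^3 + 11*x^2/2 - 3*x at the endpoints):
  F(1) − F(−1) = 1 − (9) = -8.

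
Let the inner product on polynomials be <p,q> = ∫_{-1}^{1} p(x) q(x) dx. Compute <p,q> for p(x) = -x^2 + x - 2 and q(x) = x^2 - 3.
<p,q> = 184/15

Expand the product: p(x)·q(x) = -x^4 + x^3 + x^2 - 3*x + 6.
∫_{-1}^{1} of each monomial x^k gives [2/(k+1) if k even, 0 if k odd]. Integrating term-by-term (or equivalently evaluating the antiderivative F(x) = -x^5/5 + x^4/4 + x^3/3 - 3*x^2/2 + 6*x at the endpoints):
  F(1) − F(−1) = 293/60 − (-443/60) = 184/15.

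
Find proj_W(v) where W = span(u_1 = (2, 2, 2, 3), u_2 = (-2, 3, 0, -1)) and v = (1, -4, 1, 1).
proj_W(v) = (574/293, -1006/293, -58/293, 229/293)

Set up U = [u_1 | ... | u_2] ∈ R^(4×2). The projector onto W = col(U) is P = U (U^T U)^(-1) U^T.
Compute U^T U =
  [21, -1]
  [-1, 14],
and U^T v = (-1, -15).
Solve U^T U · c = U^T v for the coefficients: c = (-29/293, -316/293). The projection is proj_W(v) = U c.
Check: (v - proj_W(v)) · u_1 = 0  (should be 0).
Check: (v - proj_W(v)) · u_2 = 0  (should be 0).
Result: proj_W(v) = (574/293, -1006/293, -58/293, 229/293).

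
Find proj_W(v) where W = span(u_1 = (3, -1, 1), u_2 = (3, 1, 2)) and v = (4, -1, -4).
proj_W(v) = (13/6, -17/6, -1/3)

Set up U = [u_1 | ... | u_2] ∈ R^(3×2). The projector onto W = col(U) is P = U (U^T U)^(-1) U^T.
Compute U^T U =
  [11, 10]
  [10, 14],
and U^T v = (9, 3).
Solve U^T U · c = U^T v for the coefficients: c = (16/9, -19/18). The projection is proj_W(v) = U c.
Check: (v - proj_W(v)) · u_1 = 0  (should be 0).
Check: (v - proj_W(v)) · u_2 = 0  (should be 0).
Result: proj_W(v) = (13/6, -17/6, -1/3).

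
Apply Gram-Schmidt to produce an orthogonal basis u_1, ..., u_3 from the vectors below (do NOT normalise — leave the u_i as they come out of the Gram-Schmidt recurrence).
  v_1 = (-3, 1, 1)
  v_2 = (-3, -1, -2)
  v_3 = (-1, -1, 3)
Orthogonal basis:
  u_1 = (-3, 1, 1)
  u_2 = (-15/11, -17/11, -28/11)
  u_3 = (-14/59, -126/59, 84/59)

Apply the Gram-Schmidt recurrence
  u_1 = v_1
  u_i = v_i − Σ_{j<i} ((v_i · u_j) / (u_j · u_j)) · u_j.

Step by step this gives:
  u_1 = (-3, 1, 1)
  u_2 = (-15/11, -17/11, -28/11)
  u_3 = (-14/59, -126/59, 84/59)

Orthogonality check:
  u_2 · u_1 = 0 (should be 0)
  u_3 · u_1 = 0 (should be 0)
  u_3 · u_2 = 0 (should be 0)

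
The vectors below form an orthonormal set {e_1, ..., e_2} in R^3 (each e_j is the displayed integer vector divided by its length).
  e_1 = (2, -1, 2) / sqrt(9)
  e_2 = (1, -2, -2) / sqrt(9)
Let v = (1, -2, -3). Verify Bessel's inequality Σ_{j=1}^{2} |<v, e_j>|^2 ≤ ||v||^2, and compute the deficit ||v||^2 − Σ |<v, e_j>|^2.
Σ |<v, e_j>|^2 = 125/9; ||v||^2 = 14; deficit = 1/9

Write each e_j = u_j / sqrt(<u_j, u_j>) where u_j is the displayed integer vector. Then <v, e_j> = <v, u_j> / sqrt(<u_j, u_j>), so |<v, e_j>|^2 = <v, u_j>^2 / <u_j, u_j>.
Coefficients: <v, e_1> = -2/sqrt(9), <v, e_2> = 11/sqrt(9).
Square and sum: Σ |<v, e_j>|^2 = 125/9.
Compute ||v||^2 = v·v = 14.
Deficit = 14 − 125/9 = 1/9 ≥ 0, confirming Bessel's inequality. (The deficit equals ||v − Σ <v,e_j> e_j||^2, the squared distance from v to span{e_j}.)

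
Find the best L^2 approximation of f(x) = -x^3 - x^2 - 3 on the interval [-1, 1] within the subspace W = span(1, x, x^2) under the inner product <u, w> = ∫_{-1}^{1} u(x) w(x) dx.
g(x) = -x^2 - 3*x/5 - 3

The best approximation g ∈ W is the orthogonal projection of f onto W. Writing g = a_0 + a_1 x + a_2 x^2, the coefficients solve the normal equations G · a = b where
  G_{ij} = <φ_i, φ_j> and b_i = <f, φ_i>, with φ_0 = 1, φ_1 = x, φ_2 = x^2.
G =
  [2, 0, 2/3]
  [0, 2/3, 0]
  [2/3, 0, 2/5],
b = (-20/3, -2/5, -12/5).
Solving gives a_0 = -3, a_1 = -3/5, a_2 = -1, so
  g(x) = -x^2 - 3*x/5 - 3.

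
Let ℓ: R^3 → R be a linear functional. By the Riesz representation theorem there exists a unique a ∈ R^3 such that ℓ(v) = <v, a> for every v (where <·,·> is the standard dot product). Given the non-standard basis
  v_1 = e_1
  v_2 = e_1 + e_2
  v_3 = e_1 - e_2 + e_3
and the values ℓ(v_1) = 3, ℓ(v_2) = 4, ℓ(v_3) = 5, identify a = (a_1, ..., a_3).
a = (3, 1, 3)

Write a = (a_1, ..., a_3) in the standard basis. For each basis vector v_i, ℓ(v_i) = <v_i, a> is a linear equation in the a_j's. Collect the n equations into a matrix system V a = ℓ, where row i of V is v_i (expressed in the standard basis). Since V is invertible (lower-triangular with 1s on the diagonal, up to permutation), solve by back-substitution:
  V =
[[1, 0, 0],
 [1, 1, 0],
 [1, -1, 1]]
  V a = (3, 4, 5)
Solving gives a = (3, 1, 3).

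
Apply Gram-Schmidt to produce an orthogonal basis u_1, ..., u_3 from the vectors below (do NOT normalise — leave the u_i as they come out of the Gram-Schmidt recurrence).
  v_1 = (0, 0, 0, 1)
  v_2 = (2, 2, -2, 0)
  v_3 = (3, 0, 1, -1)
Orthogonal basis:
  u_1 = (0, 0, 0, 1)
  u_2 = (2, 2, -2, 0)
  u_3 = (7/3, -2/3, 5/3, 0)

Apply the Gram-Schmidt recurrence
  u_1 = v_1
  u_i = v_i − Σ_{j<i} ((v_i · u_j) / (u_j · u_j)) · u_j.

Step by step this gives:
  u_1 = (0, 0, 0, 1)
  u_2 = (2, 2, -2, 0)
  u_3 = (7/3, -2/3, 5/3, 0)

Orthogonality check:
  u_2 · u_1 = 0 (should be 0)
  u_3 · u_1 = 0 (should be 0)
  u_3 · u_2 = 0 (should be 0)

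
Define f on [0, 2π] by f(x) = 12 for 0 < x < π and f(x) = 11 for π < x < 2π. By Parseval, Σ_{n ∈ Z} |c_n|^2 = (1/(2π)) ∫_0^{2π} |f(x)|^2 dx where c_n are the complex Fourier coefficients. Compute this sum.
Σ |c_n|^2 = 265/2

Parseval equates the L^2 energy of f (normalised by 1/(2π)) with the ℓ^2 sum of its Fourier coefficients: (1/(2π)) ∫_0^{2π} |f|^2 = Σ |c_n|^2.
Compute the left side: (1/(2π)) [∫_0^π 12^2 dx + ∫_π^{2π} 11^2 dx] = (1/(2π)) · (144π + 121π) = (144 + 121)/2 = 265/2.
So Σ_{n ∈ Z} |c_n|^2 = 265/2.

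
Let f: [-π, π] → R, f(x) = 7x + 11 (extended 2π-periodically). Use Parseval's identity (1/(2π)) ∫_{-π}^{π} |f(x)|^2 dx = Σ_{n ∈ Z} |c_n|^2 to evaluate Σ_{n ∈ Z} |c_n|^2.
Σ |c_n|^2 = 49π^2/3 + 121

Expand and integrate term by term over [-π, π]:
  ∫ (7x)^2 dx = 49·(2π^3/3); ∫ 2·7·(11)·x dx = 0 (odd integrand); ∫ 11^2 dx = 121·2π.
So (1/(2π)) ∫_{-π}^{π} (7x + 11)^2 dx = 49π^2/3 + 121 = 49π^2/3 + 121.
Parseval ⇒ Σ |c_n|^2 = 49π^2/3 + 121.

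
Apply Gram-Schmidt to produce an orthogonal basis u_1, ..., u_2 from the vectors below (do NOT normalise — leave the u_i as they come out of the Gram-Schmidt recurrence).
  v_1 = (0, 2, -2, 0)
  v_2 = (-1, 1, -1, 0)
Orthogonal basis:
  u_1 = (0, 2, -2, 0)
  u_2 = (-1, 0, 0, 0)

Apply the Gram-Schmidt recurrence
  u_1 = v_1
  u_i = v_i − Σ_{j<i} ((v_i · u_j) / (u_j · u_j)) · u_j.

Step by step this gives:
  u_1 = (0, 2, -2, 0)
  u_2 = (-1, 0, 0, 0)

Orthogonality check:
  u_2 · u_1 = 0 (should be 0)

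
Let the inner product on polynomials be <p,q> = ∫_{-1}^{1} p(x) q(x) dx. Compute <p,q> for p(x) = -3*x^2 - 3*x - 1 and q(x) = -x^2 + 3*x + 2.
<p,q> = -182/15

Expand the product: p(x)·q(x) = 3*x^4 - 6*x^3 - 14*x^2 - 9*x - 2.
∫_{-1}^{1} of each monomial x^k gives [2/(k+1) if k even, 0 if k odd]. Integrating term-by-term (or equivalently evaluating the antiderivative F(x) = 3*x^5/5 - 3*x^4/2 - 14*x^3/3 - 9*x^2/2 - 2*x at the endpoints):
  F(1) − F(−1) = -181/15 − (1/15) = -182/15.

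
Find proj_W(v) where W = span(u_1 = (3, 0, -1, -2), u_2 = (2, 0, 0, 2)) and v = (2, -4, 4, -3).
proj_W(v) = (29/27, 0, -17/27, -56/27)

Set up U = [u_1 | ... | u_2] ∈ R^(4×2). The projector onto W = col(U) is P = U (U^T U)^(-1) U^T.
Compute U^T U =
  [14, 2]
  [2, 8],
and U^T v = (8, -2).
Solve U^T U · c = U^T v for the coefficients: c = (17/27, -11/27). The projection is proj_W(v) = U c.
Check: (v - proj_W(v)) · u_1 = 0  (should be 0).
Check: (v - proj_W(v)) · u_2 = 0  (should be 0).
Result: proj_W(v) = (29/27, 0, -17/27, -56/27).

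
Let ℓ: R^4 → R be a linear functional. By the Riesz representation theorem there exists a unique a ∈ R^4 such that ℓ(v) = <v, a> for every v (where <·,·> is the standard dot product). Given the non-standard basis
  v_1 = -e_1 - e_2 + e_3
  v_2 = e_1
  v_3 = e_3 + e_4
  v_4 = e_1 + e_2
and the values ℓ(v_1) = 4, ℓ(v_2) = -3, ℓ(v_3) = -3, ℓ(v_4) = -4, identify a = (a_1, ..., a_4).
a = (-3, -1, 0, -3)

Write a = (a_1, ..., a_4) in the standard basis. For each basis vector v_i, ℓ(v_i) = <v_i, a> is a linear equation in the a_j's. Collect the n equations into a matrix system V a = ℓ, where row i of V is v_i (expressed in the standard basis). Since V is invertible (lower-triangular with 1s on the diagonal, up to permutation), solve by back-substitution:
  V =
[[-1, -1, 1, 0],
 [1, 0, 0, 0],
 [0, 0, 1, 1],
 [1, 1, 0, 0]]
  V a = (4, -3, -3, -4)
Solving gives a = (-3, -1, 0, -3).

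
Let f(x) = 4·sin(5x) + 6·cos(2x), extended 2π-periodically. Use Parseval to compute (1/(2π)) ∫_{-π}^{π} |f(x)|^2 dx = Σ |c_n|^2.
Σ |c_n|^2 = 26

Expand |f|^2 and use orthogonality of {sin(nx), cos(mx)} on [-π, π]:
  ∫_{-π}^{π} sin(nx)^2 dx = π, ∫ cos(mx)^2 dx = π, and cross terms integrate to 0.
So ∫_{-π}^{π} f(x)^2 dx = 4^2 · π + 6^2 · π = (16 + 36)π.
Divide by 2π: (16 + 36)/2 = 26.
By Parseval, this equals Σ |c_n|^2.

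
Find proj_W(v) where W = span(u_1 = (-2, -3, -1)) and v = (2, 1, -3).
proj_W(v) = (4/7, 6/7, 2/7)

Set up U = [u_1 | ... | u_1] ∈ R^(3×1). The projector onto W = col(U) is P = U (U^T U)^(-1) U^T.
Compute U^T U =
  [14],
and U^T v = (-4).
Solve U^T U · c = U^T v for the coefficients: c = (-2/7). The projection is proj_W(v) = U c.
Check: (v - proj_W(v)) · u_1 = 0  (should be 0).
Result: proj_W(v) = (4/7, 6/7, 2/7).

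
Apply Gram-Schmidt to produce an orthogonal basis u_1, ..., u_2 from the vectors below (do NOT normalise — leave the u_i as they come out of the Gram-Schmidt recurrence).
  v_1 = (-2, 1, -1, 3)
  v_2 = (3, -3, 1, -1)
Orthogonal basis:
  u_1 = (-2, 1, -1, 3)
  u_2 = (19/15, -32/15, 2/15, 8/5)

Apply the Gram-Schmidt recurrence
  u_1 = v_1
  u_i = v_i − Σ_{j<i} ((v_i · u_j) / (u_j · u_j)) · u_j.

Step by step this gives:
  u_1 = (-2, 1, -1, 3)
  u_2 = (19/15, -32/15, 2/15, 8/5)

Orthogonality check:
  u_2 · u_1 = 0 (should be 0)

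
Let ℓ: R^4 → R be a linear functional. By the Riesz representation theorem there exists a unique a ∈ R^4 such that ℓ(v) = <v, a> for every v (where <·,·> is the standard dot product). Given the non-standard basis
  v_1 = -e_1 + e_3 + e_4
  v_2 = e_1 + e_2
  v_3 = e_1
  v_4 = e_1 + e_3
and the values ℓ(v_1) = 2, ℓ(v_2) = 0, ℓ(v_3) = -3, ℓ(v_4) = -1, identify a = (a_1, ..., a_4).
a = (-3, 3, 2, -3)

Write a = (a_1, ..., a_4) in the standard basis. For each basis vector v_i, ℓ(v_i) = <v_i, a> is a linear equation in the a_j's. Collect the n equations into a matrix system V a = ℓ, where row i of V is v_i (expressed in the standard basis). Since V is invertible (lower-triangular with 1s on the diagonal, up to permutation), solve by back-substitution:
  V =
[[-1, 0, 1, 1],
 [1, 1, 0, 0],
 [1, 0, 0, 0],
 [1, 0, 1, 0]]
  V a = (2, 0, -3, -1)
Solving gives a = (-3, 3, 2, -3).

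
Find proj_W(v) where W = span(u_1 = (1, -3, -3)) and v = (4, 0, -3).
proj_W(v) = (13/19, -39/19, -39/19)

Set up U = [u_1 | ... | u_1] ∈ R^(3×1). The projector onto W = col(U) is P = U (U^T U)^(-1) U^T.
Compute U^T U =
  [19],
and U^T v = (13).
Solve U^T U · c = U^T v for the coefficients: c = (13/19). The projection is proj_W(v) = U c.
Check: (v - proj_W(v)) · u_1 = 0  (should be 0).
Result: proj_W(v) = (13/19, -39/19, -39/19).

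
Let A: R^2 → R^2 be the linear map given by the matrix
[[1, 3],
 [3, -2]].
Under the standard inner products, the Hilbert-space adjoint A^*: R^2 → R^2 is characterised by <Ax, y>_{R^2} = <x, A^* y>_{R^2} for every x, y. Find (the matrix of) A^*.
A^* = A^T =
[[1, 3],
 [3, -2]]

For real matrices with standard dot products, the defining identity <Ax, y> = <x, A^* y> gives (Ax)^T y = x^T (A^*) y, i.e. x^T A^T y = x^T (A^*) y. Since this holds for all x, y, we must have A^* = A^T. Therefore
A^* =
[[1, 3],
 [3, -2]].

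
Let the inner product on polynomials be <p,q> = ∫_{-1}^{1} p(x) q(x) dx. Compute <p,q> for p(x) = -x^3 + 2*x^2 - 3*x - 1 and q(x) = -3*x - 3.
<p,q> = 46/5

Expand the product: p(x)·q(x) = 3*x^4 - 3*x^3 + 3*x^2 + 12*x + 3.
∫_{-1}^{1} of each monomial x^k gives [2/(k+1) if k even, 0 if k odd]. Integrating term-by-term (or equivalently evaluating the antiderivative F(x) = 3*x^5/5 - 3*x^4/4 + x^3 + 6*x^2 + 3*x at the endpoints):
  F(1) − F(−1) = 197/20 − (13/20) = 46/5.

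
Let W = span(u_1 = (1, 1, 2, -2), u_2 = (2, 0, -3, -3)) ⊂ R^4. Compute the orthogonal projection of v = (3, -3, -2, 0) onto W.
proj_W(v) = (2/3, -14/27, -76/27, -20/27)

Set up U = [u_1 | ... | u_2] ∈ R^(4×2). The projector onto W = col(U) is P = U (U^T U)^(-1) U^T.
Compute U^T U =
  [10, 2]
  [2, 22],
and U^T v = (-4, 12).
Solve U^T U · c = U^T v for the coefficients: c = (-14/27, 16/27). The projection is proj_W(v) = U c.
Check: (v - proj_W(v)) · u_1 = 0  (should be 0).
Check: (v - proj_W(v)) · u_2 = 0  (should be 0).
Result: proj_W(v) = (2/3, -14/27, -76/27, -20/27).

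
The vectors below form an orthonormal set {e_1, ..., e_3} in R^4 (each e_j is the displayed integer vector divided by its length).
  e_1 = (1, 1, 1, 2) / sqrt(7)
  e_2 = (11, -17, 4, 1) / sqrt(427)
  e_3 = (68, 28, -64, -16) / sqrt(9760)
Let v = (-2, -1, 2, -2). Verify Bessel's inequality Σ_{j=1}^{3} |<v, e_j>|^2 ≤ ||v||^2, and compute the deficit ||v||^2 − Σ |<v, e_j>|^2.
Σ |<v, e_j>|^2 = 21/2; ||v||^2 = 13; deficit = 5/2

Write each e_j = u_j / sqrt(<u_j, u_j>) where u_j is the displayed integer vector. Then <v, e_j> = <v, u_j> / sqrt(<u_j, u_j>), so |<v, e_j>|^2 = <v, u_j>^2 / <u_j, u_j>.
Coefficients: <v, e_1> = -5/sqrt(7), <v, e_2> = 1/sqrt(427), <v, e_3> = -260/sqrt(9760).
Square and sum: Σ |<v, e_j>|^2 = 21/2.
Compute ||v||^2 = v·v = 13.
Deficit = 13 − 21/2 = 5/2 ≥ 0, confirming Bessel's inequality. (The deficit equals ||v − Σ <v,e_j> e_j||^2, the squared distance from v to span{e_j}.)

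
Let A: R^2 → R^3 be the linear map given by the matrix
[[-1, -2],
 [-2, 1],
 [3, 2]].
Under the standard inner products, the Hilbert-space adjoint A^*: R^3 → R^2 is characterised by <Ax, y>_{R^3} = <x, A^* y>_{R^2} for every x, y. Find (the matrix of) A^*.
A^* = A^T =
[[-1, -2, 3],
 [-2, 1, 2]]

For real matrices with standard dot products, the defining identity <Ax, y> = <x, A^* y> gives (Ax)^T y = x^T (A^*) y, i.e. x^T A^T y = x^T (A^*) y. Since this holds for all x, y, we must have A^* = A^T. Therefore
A^* =
[[-1, -2, 3],
 [-2, 1, 2]].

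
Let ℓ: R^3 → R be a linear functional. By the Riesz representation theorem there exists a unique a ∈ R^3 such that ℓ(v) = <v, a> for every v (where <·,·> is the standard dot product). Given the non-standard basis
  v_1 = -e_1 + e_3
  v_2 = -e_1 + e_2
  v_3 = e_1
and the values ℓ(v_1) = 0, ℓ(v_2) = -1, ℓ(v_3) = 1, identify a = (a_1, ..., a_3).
a = (1, 0, 1)

Write a = (a_1, ..., a_3) in the standard basis. For each basis vector v_i, ℓ(v_i) = <v_i, a> is a linear equation in the a_j's. Collect the n equations into a matrix system V a = ℓ, where row i of V is v_i (expressed in the standard basis). Since V is invertible (lower-triangular with 1s on the diagonal, up to permutation), solve by back-substitution:
  V =
[[-1, 0, 1],
 [-1, 1, 0],
 [1, 0, 0]]
  V a = (0, -1, 1)
Solving gives a = (1, 0, 1).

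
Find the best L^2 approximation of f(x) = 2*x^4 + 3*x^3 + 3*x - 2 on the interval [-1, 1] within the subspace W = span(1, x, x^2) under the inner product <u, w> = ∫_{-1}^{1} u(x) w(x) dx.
g(x) = 12*x^2/7 + 24*x/5 - 76/35

The best approximation g ∈ W is the orthogonal projection of f onto W. Writing g = a_0 + a_1 x + a_2 x^2, the coefficients solve the normal equations G · a = b where
  G_{ij} = <φ_i, φ_j> and b_i = <f, φ_i>, with φ_0 = 1, φ_1 = x, φ_2 = x^2.
G =
  [2, 0, 2/3]
  [0, 2/3, 0]
  [2/3, 0, 2/5],
b = (-16/5, 16/5, -16/21).
Solving gives a_0 = -76/35, a_1 = 24/5, a_2 = 12/7, so
  g(x) = 12*x^2/7 + 24*x/5 - 76/35.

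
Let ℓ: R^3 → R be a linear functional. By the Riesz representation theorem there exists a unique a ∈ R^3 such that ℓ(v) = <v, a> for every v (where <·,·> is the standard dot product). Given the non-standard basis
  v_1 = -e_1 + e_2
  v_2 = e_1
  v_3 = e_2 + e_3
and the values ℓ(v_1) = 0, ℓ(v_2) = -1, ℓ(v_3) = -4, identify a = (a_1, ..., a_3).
a = (-1, -1, -3)

Write a = (a_1, ..., a_3) in the standard basis. For each basis vector v_i, ℓ(v_i) = <v_i, a> is a linear equation in the a_j's. Collect the n equations into a matrix system V a = ℓ, where row i of V is v_i (expressed in the standard basis). Since V is invertible (lower-triangular with 1s on the diagonal, up to permutation), solve by back-substitution:
  V =
[[-1, 1, 0],
 [1, 0, 0],
 [0, 1, 1]]
  V a = (0, -1, -4)
Solving gives a = (-1, -1, -3).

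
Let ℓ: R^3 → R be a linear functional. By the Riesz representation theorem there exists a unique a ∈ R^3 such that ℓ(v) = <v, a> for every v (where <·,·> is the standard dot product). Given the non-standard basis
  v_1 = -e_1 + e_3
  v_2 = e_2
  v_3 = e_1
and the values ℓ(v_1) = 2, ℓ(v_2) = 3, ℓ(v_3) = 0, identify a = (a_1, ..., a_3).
a = (0, 3, 2)

Write a = (a_1, ..., a_3) in the standard basis. For each basis vector v_i, ℓ(v_i) = <v_i, a> is a linear equation in the a_j's. Collect the n equations into a matrix system V a = ℓ, where row i of V is v_i (expressed in the standard basis). Since V is invertible (lower-triangular with 1s on the diagonal, up to permutation), solve by back-substitution:
  V =
[[-1, 0, 1],
 [0, 1, 0],
 [1, 0, 0]]
  V a = (2, 3, 0)
Solving gives a = (0, 3, 2).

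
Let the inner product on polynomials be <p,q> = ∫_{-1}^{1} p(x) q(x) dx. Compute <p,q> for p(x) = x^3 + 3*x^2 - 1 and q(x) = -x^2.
<p,q> = -8/15

Expand the product: p(x)·q(x) = -x^5 - 3*x^4 + x^2.
∫_{-1}^{1} of each monomial x^k gives [2/(k+1) if k even, 0 if k odd]. Integrating term-by-term (or equivalently evaluating the antiderivative F(x) = -x^6/6 - 3*x^5/5 + x^3/3 at the endpoints):
  F(1) − F(−1) = -13/30 − (1/10) = -8/15.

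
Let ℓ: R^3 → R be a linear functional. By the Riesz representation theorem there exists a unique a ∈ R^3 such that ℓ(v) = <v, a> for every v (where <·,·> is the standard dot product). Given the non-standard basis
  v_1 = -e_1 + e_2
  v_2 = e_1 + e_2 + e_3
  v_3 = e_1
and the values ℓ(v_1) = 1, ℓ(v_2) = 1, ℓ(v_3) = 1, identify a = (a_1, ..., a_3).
a = (1, 2, -2)

Write a = (a_1, ..., a_3) in the standard basis. For each basis vector v_i, ℓ(v_i) = <v_i, a> is a linear equation in the a_j's. Collect the n equations into a matrix system V a = ℓ, where row i of V is v_i (expressed in the standard basis). Since V is invertible (lower-triangular with 1s on the diagonal, up to permutation), solve by back-substitution:
  V =
[[-1, 1, 0],
 [1, 1, 1],
 [1, 0, 0]]
  V a = (1, 1, 1)
Solving gives a = (1, 2, -2).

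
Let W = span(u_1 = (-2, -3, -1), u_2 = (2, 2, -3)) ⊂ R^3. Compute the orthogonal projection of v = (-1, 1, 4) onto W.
proj_W(v) = (-68/189, 101/189, 778/189)

Set up U = [u_1 | ... | u_2] ∈ R^(3×2). The projector onto W = col(U) is P = U (U^T U)^(-1) U^T.
Compute U^T U =
  [14, -7]
  [-7, 17],
and U^T v = (-5, -12).
Solve U^T U · c = U^T v for the coefficients: c = (-169/189, -29/27). The projection is proj_W(v) = U c.
Check: (v - proj_W(v)) · u_1 = 0  (should be 0).
Check: (v - proj_W(v)) · u_2 = 0  (should be 0).
Result: proj_W(v) = (-68/189, 101/189, 778/189).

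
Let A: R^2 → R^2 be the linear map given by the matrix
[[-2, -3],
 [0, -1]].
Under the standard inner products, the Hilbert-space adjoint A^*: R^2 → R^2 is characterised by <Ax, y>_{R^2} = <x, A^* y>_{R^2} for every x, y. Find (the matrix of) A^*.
A^* = A^T =
[[-2, 0],
 [-3, -1]]

For real matrices with standard dot products, the defining identity <Ax, y> = <x, A^* y> gives (Ax)^T y = x^T (A^*) y, i.e. x^T A^T y = x^T (A^*) y. Since this holds for all x, y, we must have A^* = A^T. Therefore
A^* =
[[-2, 0],
 [-3, -1]].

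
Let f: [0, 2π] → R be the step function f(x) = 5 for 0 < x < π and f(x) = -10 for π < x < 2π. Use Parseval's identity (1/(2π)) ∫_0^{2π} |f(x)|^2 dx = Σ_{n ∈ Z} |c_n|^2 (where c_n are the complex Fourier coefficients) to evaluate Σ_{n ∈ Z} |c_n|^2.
Σ |c_n|^2 = 125/2

Parseval equates the L^2 energy of f (normalised by 1/(2π)) with the ℓ^2 sum of its Fourier coefficients: (1/(2π)) ∫_0^{2π} |f|^2 = Σ |c_n|^2.
Compute the left side: (1/(2π)) [∫_0^π 5^2 dx + ∫_π^{2π} (-10)^2 dx] = (1/(2π)) · (25π + 100π) = (25 + 100)/2 = 125/2.
So Σ_{n ∈ Z} |c_n|^2 = 125/2.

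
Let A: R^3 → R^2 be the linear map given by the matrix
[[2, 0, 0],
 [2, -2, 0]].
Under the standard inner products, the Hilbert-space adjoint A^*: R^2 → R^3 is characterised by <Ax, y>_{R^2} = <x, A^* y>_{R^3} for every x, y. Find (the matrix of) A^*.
A^* = A^T =
[[2, 2],
 [0, -2],
 [0, 0]]

For real matrices with standard dot products, the defining identity <Ax, y> = <x, A^* y> gives (Ax)^T y = x^T (A^*) y, i.e. x^T A^T y = x^T (A^*) y. Since this holds for all x, y, we must have A^* = A^T. Therefore
A^* =
[[2, 2],
 [0, -2],
 [0, 0]].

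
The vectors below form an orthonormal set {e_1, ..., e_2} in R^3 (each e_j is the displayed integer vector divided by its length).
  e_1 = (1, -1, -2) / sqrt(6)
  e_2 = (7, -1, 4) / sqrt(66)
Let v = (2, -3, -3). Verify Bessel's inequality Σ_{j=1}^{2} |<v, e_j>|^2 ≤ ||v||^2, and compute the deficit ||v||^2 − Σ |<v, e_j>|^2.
Σ |<v, e_j>|^2 = 226/11; ||v||^2 = 22; deficit = 16/11

Write each e_j = u_j / sqrt(<u_j, u_j>) where u_j is the displayed integer vector. Then <v, e_j> = <v, u_j> / sqrt(<u_j, u_j>), so |<v, e_j>|^2 = <v, u_j>^2 / <u_j, u_j>.
Coefficients: <v, e_1> = 11/sqrt(6), <v, e_2> = 5/sqrt(66).
Square and sum: Σ |<v, e_j>|^2 = 226/11.
Compute ||v||^2 = v·v = 22.
Deficit = 22 − 226/11 = 16/11 ≥ 0, confirming Bessel's inequality. (The deficit equals ||v − Σ <v,e_j> e_j||^2, the squared distance from v to span{e_j}.)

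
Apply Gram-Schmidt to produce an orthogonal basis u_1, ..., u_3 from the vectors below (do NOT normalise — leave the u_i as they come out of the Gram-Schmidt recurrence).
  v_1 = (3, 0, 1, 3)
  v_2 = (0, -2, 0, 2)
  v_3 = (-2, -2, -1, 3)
Orthogonal basis:
  u_1 = (3, 0, 1, 3)
  u_2 = (-18/19, -2, -6/19, 20/19)
  u_3 = (-25/29, 31/29, -18/29, 31/29)

Apply the Gram-Schmidt recurrence
  u_1 = v_1
  u_i = v_i − Σ_{j<i} ((v_i · u_j) / (u_j · u_j)) · u_j.

Step by step this gives:
  u_1 = (3, 0, 1, 3)
  u_2 = (-18/19, -2, -6/19, 20/19)
  u_3 = (-25/29, 31/29, -18/29, 31/29)

Orthogonality check:
  u_2 · u_1 = 0 (should be 0)
  u_3 · u_1 = 0 (should be 0)
  u_3 · u_2 = 0 (should be 0)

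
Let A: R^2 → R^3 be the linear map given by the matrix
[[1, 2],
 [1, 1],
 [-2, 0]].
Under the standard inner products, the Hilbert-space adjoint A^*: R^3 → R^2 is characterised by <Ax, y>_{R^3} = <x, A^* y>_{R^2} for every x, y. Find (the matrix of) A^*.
A^* = A^T =
[[1, 1, -2],
 [2, 1, 0]]

For real matrices with standard dot products, the defining identity <Ax, y> = <x, A^* y> gives (Ax)^T y = x^T (A^*) y, i.e. x^T A^T y = x^T (A^*) y. Since this holds for all x, y, we must have A^* = A^T. Therefore
A^* =
[[1, 1, -2],
 [2, 1, 0]].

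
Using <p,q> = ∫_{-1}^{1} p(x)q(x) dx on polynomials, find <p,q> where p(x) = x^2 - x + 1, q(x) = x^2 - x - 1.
<p,q> = -14/15

Expand the product: p(x)·q(x) = x^4 - 2*x^3 + x^2 - 1.
∫_{-1}^{1} of each monomial x^k gives [2/(k+1) if k even, 0 if k odd]. Integrating term-by-term (or equivalently evaluating the antiderivative F(x) = x^5/5 - x^4/2 + x^3/3 - x at the endpoints):
  F(1) − F(−1) = -29/30 − (-1/30) = -14/15.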